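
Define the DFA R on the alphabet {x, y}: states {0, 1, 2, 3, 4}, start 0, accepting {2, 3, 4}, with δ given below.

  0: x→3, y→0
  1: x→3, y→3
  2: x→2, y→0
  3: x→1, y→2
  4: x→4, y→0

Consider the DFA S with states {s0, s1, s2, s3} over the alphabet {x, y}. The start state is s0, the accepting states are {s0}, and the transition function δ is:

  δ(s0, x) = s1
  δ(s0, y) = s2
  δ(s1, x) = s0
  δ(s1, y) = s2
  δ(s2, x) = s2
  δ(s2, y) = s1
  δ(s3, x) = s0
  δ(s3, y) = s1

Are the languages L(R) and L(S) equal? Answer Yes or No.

The string x is accepted by R but rejected by S.
So L(R) ≠ L(S).

No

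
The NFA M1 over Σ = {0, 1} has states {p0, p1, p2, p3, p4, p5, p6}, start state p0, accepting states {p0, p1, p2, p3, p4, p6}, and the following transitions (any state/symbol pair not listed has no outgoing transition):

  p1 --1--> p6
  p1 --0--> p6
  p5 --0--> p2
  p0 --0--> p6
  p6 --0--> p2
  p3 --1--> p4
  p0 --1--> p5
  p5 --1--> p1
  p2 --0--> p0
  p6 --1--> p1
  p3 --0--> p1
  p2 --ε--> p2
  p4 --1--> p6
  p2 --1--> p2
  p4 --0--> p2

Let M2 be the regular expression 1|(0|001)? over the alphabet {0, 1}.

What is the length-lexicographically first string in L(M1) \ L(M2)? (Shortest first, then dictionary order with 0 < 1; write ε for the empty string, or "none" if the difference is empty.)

The string 00 is accepted by M1 but not by M2.
No shorter string lies in the difference, and 00 is the lexicographically first length-2 string in L(M1) \ L(M2).

00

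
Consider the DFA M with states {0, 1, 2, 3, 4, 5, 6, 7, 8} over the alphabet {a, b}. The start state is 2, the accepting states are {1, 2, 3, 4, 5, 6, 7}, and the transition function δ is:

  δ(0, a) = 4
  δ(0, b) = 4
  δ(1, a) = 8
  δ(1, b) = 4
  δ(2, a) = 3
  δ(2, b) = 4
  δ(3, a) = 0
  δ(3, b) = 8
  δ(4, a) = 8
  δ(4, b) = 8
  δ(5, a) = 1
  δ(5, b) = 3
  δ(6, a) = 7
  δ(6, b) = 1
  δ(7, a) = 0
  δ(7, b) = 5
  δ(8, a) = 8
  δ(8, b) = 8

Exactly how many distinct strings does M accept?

The useful subgraph on states {0, 2, 3, 4} is acyclic, so L(M) is finite; the longest accepting path visits 4 useful states, giving maximum string length 3.
Counting accepting paths from 2 by length: 1 of length 0, 2 of length 1, 2 of length 3. Total 5.

5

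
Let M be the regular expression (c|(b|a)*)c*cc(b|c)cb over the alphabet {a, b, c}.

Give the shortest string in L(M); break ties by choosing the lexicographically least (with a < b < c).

By inspection of the expression, no string of length less than 5 matches, and ccbcb is the lexicographically first match of length 5.

ccbcb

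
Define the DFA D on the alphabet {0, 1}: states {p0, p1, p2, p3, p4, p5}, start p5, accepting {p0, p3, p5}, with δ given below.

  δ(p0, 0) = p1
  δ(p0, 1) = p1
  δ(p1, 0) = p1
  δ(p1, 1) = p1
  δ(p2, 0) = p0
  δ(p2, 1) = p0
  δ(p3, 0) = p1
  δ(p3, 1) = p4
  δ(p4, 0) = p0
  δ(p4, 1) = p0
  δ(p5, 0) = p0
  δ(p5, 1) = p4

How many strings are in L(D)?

The useful subgraph on states {p0, p4, p5} is acyclic, so L(D) is finite; the longest accepting path visits 3 useful states, giving maximum string length 2.
Counting accepting paths from p5 by length: 1 of length 0, 1 of length 1, 2 of length 2. Total 4.

4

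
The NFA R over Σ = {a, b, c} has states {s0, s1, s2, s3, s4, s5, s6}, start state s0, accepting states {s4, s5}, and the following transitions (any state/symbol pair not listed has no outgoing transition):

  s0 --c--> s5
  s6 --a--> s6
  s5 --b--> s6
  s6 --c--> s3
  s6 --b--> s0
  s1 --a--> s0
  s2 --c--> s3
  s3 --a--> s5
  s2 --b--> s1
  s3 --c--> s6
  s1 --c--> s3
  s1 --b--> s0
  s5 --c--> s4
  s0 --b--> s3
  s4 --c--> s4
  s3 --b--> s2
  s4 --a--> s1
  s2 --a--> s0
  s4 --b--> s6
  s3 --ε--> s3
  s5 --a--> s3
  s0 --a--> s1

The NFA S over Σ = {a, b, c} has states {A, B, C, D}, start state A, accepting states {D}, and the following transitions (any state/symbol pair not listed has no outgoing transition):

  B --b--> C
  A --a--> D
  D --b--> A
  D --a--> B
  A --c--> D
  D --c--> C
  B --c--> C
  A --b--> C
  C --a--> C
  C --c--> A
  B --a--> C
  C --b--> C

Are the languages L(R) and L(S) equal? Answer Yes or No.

The string ba is accepted by R but rejected by S.
So L(R) ≠ L(S).

No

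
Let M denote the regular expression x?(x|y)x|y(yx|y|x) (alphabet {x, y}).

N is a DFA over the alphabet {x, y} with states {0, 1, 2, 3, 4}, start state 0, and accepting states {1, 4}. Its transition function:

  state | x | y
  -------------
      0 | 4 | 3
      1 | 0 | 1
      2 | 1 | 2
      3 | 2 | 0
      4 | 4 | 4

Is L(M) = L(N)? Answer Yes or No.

No

The string yx is accepted by M but rejected by N.
So L(M) ≠ L(N).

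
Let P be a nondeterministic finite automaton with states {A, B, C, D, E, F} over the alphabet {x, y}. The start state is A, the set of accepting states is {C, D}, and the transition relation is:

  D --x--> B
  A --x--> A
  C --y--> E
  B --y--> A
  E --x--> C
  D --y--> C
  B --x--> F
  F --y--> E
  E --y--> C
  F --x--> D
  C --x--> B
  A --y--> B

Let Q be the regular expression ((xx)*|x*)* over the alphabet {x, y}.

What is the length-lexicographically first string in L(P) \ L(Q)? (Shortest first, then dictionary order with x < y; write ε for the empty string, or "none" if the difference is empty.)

yxx

The string yxx is accepted by P but not by Q.
No shorter string lies in the difference, and yxx is the lexicographically first length-3 string in L(P) \ L(Q).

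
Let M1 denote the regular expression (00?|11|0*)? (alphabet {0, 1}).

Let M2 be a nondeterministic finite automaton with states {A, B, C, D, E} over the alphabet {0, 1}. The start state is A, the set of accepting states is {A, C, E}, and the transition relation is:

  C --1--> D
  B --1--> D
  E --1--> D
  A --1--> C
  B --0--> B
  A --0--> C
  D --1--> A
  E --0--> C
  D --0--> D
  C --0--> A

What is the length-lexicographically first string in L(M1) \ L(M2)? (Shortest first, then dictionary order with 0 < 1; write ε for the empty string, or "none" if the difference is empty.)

The string 11 is accepted by M1 but not by M2.
No shorter string lies in the difference, and 11 is the lexicographically first length-2 string in L(M1) \ L(M2).

11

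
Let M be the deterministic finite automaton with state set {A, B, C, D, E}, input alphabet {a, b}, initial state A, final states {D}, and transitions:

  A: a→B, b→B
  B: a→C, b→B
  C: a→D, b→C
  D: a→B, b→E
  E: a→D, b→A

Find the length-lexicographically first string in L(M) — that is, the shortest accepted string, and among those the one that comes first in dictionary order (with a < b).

A breadth-first search from A reaches an accepting state first via the path A → B → C → D on input aaa.
No string of length < 3 is accepted (BFS exhausts all shorter strings without reaching an accepting state), and aaa is the lexicographically least accepting string of length 3.

aaa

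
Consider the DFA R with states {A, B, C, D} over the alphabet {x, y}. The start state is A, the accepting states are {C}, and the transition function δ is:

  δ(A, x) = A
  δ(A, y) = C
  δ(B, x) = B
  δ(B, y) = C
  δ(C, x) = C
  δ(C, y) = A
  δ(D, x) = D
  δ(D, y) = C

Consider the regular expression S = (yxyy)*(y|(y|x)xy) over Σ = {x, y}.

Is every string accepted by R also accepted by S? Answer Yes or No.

The string xy is in L(R) but not in L(S).
So L(R) ⊄ L(S).

No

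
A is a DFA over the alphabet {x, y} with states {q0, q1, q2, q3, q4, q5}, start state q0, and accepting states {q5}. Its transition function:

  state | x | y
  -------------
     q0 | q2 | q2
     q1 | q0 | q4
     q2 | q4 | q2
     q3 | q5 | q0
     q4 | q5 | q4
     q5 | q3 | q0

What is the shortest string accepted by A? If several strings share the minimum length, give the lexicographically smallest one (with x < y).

xxx

A breadth-first search from q0 reaches an accepting state first via the path q0 → q2 → q4 → q5 on input xxx.
No string of length < 3 is accepted (BFS exhausts all shorter strings without reaching an accepting state), and xxx is the lexicographically least accepting string of length 3.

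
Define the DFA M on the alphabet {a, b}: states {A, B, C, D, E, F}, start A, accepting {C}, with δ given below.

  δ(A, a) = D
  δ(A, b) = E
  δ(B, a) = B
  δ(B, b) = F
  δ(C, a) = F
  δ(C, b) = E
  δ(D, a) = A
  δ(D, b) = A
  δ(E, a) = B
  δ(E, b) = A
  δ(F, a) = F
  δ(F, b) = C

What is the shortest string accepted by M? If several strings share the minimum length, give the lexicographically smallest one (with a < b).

A breadth-first search from A reaches an accepting state first via the path A → E → B → F → C on input babb.
No string of length < 4 is accepted (BFS exhausts all shorter strings without reaching an accepting state), and babb is the lexicographically least accepting string of length 4.

babb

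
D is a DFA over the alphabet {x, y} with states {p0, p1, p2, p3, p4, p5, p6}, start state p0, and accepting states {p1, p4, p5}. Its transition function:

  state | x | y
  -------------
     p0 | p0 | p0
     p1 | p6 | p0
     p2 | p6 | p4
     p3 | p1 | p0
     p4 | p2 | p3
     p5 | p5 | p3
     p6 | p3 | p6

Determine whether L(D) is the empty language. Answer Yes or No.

The states reachable from the start state are {p0}.
None of the accepting states {p1, p4, p5} is reachable, so no string is accepted and L(D) = ∅.

Yes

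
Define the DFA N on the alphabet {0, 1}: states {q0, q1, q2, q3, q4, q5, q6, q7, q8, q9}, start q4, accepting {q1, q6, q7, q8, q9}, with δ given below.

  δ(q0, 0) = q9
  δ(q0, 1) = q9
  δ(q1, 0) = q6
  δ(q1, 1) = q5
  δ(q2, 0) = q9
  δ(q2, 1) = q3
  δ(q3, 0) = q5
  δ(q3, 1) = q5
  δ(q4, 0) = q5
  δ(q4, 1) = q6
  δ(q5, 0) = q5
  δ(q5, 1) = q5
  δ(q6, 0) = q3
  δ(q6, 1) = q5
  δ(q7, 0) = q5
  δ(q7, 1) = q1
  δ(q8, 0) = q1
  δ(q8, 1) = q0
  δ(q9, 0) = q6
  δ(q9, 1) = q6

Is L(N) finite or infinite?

The useful states (reachable from q4 and able to reach an accepting state) are {q4, q6}.
Restricted to these states the transition graph has no cycle, so every accepting path has bounded length and L is finite.

finite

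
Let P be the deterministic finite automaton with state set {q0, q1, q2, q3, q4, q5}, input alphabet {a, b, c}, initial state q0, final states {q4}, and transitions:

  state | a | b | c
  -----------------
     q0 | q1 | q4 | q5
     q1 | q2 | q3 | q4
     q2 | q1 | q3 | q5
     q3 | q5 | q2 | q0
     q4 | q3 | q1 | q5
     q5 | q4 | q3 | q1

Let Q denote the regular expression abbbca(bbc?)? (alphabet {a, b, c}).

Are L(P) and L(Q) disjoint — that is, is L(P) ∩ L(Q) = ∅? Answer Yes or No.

Converting the expression Q to a DFA (subset construction, then merging equivalent states) gives the minimal DFA with states {r0, r1, r2, r3, r4, r5, r6, r7, r8, r9, r10}, start state r0, accepting states {r7, r9, r10} and transitions r0: a→r1, b→r2, c→r2; r1: a→r2, b→r3, c→r2; r2: a→r2, b→r2, c→r2; r3: a→r2, b→r4, c→r2; r4: a→r2, b→r5, c→r2; r5: a→r2, b→r2, c→r6; r6: a→r7, b→r2, c→r2; r7: a→r2, b→r8, c→r2; r8: a→r2, b→r9, c→r2; r9: a→r2, b→r2, c→r10; r10: a→r2, b→r2, c→r2.
Exploring the product automaton P × Q from the start pair (q0, r0), following both machines on each input symbol, reaches 16 state pairs: (q0, r0), (q1, r1), (q4, r2), (q5, r2), (q2, r2), (q3, r3), (q3, r2), (q1, r2), (q2, r4), (q0, r2), (q3, r5), (q0, r6), (q1, r7), (q3, r8), (q2, r9), (q5, r10).
P accepts in {q4} and Q accepts in {r7, r9, r10}; no reachable pair has both components accepting, so no string drives both machines to acceptance simultaneously and L(P) ∩ L(Q) = ∅.
So no string is accepted by both, and the intersection is empty.

Yes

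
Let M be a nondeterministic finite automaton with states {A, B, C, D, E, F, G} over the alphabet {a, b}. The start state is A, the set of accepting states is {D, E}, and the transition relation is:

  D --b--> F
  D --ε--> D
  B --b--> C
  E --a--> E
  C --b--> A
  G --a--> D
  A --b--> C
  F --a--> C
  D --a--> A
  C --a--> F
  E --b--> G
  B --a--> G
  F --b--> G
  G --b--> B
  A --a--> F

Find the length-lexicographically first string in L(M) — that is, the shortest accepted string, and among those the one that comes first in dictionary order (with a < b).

A breadth-first search from A reaches an accepting state first via the path A → F → G → D on input aba.
No string of length < 3 is accepted (BFS exhausts all shorter strings without reaching an accepting state), and aba is the lexicographically least accepting string of length 3.

aba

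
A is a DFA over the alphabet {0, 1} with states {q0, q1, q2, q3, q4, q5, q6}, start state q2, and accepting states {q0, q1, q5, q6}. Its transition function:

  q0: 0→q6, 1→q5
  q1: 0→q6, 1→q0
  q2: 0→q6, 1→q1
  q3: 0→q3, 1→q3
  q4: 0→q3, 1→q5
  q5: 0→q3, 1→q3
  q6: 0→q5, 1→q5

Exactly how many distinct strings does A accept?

The useful subgraph on states {q0, q1, q2, q5, q6} is acyclic, so L(A) is finite; the longest accepting path visits 5 useful states, giving maximum string length 4.
Counting accepting paths from q2 by length: 2 of length 1, 4 of length 2, 4 of length 3, 2 of length 4. Total 12.

12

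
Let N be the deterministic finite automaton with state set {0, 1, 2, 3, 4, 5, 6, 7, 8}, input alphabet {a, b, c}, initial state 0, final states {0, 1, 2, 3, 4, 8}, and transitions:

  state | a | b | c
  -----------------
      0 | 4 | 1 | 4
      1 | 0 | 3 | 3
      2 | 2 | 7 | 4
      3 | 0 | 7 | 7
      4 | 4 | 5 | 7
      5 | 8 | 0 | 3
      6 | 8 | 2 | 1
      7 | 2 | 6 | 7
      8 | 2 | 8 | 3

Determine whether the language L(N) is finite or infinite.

State 0 is reachable from the start and can reach an accepting state, and it lies on the cycle 0 → 1 → 0.
Traversing that cycle any number of times yields accepted strings of unbounded length, so the language is infinite.

infinite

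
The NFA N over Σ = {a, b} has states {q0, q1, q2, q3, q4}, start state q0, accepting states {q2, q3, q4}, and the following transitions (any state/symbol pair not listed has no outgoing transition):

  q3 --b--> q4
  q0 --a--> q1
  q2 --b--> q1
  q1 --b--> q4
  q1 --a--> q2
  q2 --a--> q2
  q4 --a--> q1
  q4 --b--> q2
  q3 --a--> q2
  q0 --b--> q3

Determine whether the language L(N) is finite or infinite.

State q1 is reachable from the start and can reach an accepting state, and it lies on the cycle q1 → q2 → q1.
Traversing that cycle any number of times yields accepted strings of unbounded length, so the language is infinite.

infinite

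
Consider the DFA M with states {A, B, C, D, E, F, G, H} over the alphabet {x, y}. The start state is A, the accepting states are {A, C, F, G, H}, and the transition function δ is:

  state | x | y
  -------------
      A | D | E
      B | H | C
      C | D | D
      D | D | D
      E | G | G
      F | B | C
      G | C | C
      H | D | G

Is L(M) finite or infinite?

The useful states (reachable from A and able to reach an accepting state) are {A, C, E, G}.
Restricted to these states the transition graph has no cycle, so every accepting path has bounded length and L is finite.

finite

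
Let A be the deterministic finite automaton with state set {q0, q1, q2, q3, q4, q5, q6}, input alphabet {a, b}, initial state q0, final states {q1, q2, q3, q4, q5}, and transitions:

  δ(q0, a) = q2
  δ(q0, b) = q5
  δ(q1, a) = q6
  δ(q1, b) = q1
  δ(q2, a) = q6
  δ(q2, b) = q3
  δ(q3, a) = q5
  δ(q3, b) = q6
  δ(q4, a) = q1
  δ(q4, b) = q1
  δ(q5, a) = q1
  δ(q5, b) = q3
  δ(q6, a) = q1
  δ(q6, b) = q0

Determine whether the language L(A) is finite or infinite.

infinite

State q1 is reachable from the start and can reach an accepting state, and it lies on the cycle q1 → q1.
Traversing that cycle any number of times yields accepted strings of unbounded length, so the language is infinite.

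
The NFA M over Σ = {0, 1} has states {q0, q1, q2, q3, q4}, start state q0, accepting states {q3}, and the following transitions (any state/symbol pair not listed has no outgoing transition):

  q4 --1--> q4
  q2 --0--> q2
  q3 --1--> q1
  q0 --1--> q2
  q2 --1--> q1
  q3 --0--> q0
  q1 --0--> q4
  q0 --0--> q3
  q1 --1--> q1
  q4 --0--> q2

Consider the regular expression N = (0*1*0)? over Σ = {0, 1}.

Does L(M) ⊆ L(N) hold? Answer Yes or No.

Yes

Converting the expression N to a DFA (subset construction, then merging equivalent states) gives the minimal DFA with states {n0, n1, n2, n3}, start state n0, accepting states {n0, n2} and transitions n0: 0→n0, 1→n1; n1: 0→n2, 1→n1; n2: 0→n3, 1→n3; n3: 0→n3, 1→n3.
Exploring the product automaton M × N from the start pair (q0, n0), following both machines on each input symbol, reaches 9 state pairs: (q0, n0), (q3, n0), (q2, n1), (q1, n1), (q2, n2), (q4, n2), (q2, n3), (q1, n3), (q4, n3).
M accepts in {q3} and N accepts in {n0, n2}. The reachable pairs whose M-component is accepting are (q3, n0); in each of them the N-component is accepting too, so the product for L(M) \ L(N) (M-component accepting, N-component rejecting) has no reachable accepting pair and the difference is empty.
Hence every string in L(M) is also in L(N).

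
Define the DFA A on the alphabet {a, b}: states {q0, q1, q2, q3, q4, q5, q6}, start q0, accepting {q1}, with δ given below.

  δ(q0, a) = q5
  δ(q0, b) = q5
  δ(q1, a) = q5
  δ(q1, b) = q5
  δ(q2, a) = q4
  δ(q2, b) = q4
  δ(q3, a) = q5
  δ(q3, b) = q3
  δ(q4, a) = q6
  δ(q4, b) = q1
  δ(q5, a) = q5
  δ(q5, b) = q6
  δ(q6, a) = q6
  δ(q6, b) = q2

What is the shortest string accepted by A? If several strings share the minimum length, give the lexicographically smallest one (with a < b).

abbab

A breadth-first search from q0 reaches an accepting state first via the path q0 → q5 → q6 → q2 → q4 → q1 on input abbab.
No string of length < 5 is accepted (BFS exhausts all shorter strings without reaching an accepting state), and abbab is the lexicographically least accepting string of length 5.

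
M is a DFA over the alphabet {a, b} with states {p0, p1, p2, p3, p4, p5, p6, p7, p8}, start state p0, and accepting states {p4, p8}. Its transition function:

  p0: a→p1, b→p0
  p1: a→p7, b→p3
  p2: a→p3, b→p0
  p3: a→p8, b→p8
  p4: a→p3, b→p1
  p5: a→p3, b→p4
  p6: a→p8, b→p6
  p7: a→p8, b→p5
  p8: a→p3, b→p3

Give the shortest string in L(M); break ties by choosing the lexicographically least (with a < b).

A breadth-first search from p0 reaches an accepting state first via the path p0 → p1 → p7 → p8 on input aaa.
No string of length < 3 is accepted (BFS exhausts all shorter strings without reaching an accepting state), and aaa is the lexicographically least accepting string of length 3.

aaa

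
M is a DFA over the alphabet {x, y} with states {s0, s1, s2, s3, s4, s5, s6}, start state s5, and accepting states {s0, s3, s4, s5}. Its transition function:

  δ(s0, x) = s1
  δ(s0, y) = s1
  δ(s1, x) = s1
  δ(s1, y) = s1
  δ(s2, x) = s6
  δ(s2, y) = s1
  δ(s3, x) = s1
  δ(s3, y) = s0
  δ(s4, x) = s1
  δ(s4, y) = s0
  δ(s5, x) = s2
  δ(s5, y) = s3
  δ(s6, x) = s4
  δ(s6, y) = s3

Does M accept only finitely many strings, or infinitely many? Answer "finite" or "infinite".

The useful states (reachable from s5 and able to reach an accepting state) are {s0, s2, s3, s4, s5, s6}.
Restricted to these states the transition graph has no cycle, so every accepting path has bounded length and L is finite.

finite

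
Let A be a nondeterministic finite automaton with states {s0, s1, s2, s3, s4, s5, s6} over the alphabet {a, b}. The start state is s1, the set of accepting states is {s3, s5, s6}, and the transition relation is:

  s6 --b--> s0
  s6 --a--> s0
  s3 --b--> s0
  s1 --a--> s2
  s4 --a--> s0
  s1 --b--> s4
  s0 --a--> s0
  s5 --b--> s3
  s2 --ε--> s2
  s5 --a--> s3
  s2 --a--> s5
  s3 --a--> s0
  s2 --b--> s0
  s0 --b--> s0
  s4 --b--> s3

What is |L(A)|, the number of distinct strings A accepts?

The useful subgraph on states {s1, s2, s3, s4, s5} is acyclic, so L(A) is finite; the longest accepting path visits 4 useful states, giving maximum string length 3.
Counting accepting paths from s1 by length: 2 of length 2, 2 of length 3. Total 4.

4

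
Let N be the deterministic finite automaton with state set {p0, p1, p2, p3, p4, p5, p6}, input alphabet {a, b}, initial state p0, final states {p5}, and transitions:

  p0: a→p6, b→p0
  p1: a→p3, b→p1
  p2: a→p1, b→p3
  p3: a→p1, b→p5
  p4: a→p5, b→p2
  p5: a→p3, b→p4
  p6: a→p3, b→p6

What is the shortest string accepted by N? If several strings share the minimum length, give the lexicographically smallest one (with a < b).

A breadth-first search from p0 reaches an accepting state first via the path p0 → p6 → p3 → p5 on input aab.
No string of length < 3 is accepted (BFS exhausts all shorter strings without reaching an accepting state), and aab is the lexicographically least accepting string of length 3.

aab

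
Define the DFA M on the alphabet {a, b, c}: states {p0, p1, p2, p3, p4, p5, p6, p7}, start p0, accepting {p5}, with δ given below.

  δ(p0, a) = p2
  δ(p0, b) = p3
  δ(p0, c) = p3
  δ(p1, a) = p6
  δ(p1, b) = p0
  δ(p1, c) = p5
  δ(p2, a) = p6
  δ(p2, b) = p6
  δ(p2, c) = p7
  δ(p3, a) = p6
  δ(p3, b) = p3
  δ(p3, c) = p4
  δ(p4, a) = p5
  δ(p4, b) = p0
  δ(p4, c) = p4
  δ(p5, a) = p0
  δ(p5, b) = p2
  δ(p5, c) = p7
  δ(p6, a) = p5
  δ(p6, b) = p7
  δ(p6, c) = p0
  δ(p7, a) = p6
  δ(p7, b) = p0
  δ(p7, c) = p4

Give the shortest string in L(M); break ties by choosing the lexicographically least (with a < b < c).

A breadth-first search from p0 reaches an accepting state first via the path p0 → p2 → p6 → p5 on input aaa.
No string of length < 3 is accepted (BFS exhausts all shorter strings without reaching an accepting state), and aaa is the lexicographically least accepting string of length 3.

aaa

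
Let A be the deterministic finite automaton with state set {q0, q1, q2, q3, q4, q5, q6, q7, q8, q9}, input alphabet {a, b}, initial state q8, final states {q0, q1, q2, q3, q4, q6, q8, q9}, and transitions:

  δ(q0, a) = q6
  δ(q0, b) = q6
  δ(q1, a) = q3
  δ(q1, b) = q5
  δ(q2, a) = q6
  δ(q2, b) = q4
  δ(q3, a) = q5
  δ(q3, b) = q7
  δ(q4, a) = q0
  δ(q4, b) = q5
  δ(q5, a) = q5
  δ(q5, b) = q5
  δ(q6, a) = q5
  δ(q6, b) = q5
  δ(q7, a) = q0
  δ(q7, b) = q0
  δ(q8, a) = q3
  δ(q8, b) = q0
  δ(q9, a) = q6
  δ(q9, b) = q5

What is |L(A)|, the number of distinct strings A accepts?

11

The useful subgraph on states {q0, q3, q6, q7, q8} is acyclic, so L(A) is finite; the longest accepting path visits 5 useful states, giving maximum string length 4.
Counting accepting paths from q8 by length: 1 of length 0, 2 of length 1, 2 of length 2, 2 of length 3, 4 of length 4. Total 11.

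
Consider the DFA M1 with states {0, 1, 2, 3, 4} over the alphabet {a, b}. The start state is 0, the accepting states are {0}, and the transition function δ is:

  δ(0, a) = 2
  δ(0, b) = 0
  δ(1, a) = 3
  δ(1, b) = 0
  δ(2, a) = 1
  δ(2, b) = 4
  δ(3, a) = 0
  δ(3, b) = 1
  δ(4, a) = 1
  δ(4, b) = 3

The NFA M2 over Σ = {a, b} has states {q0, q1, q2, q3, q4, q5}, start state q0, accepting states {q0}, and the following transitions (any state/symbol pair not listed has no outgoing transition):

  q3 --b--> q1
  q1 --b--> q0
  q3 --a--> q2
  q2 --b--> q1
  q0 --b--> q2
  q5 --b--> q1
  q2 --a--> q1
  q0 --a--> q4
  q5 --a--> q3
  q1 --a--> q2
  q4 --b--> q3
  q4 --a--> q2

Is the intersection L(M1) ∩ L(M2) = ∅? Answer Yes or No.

No

The empty string ε is accepted by both M1 and M2.
Hence L(M1) ∩ L(M2) ≠ ∅.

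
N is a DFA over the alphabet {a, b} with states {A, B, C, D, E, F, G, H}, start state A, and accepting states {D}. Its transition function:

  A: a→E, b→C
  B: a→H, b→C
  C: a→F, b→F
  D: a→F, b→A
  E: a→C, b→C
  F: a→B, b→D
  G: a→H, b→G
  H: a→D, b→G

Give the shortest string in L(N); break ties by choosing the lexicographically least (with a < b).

bab

A breadth-first search from A reaches an accepting state first via the path A → C → F → D on input bab.
No string of length < 3 is accepted (BFS exhausts all shorter strings without reaching an accepting state), and bab is the lexicographically least accepting string of length 3.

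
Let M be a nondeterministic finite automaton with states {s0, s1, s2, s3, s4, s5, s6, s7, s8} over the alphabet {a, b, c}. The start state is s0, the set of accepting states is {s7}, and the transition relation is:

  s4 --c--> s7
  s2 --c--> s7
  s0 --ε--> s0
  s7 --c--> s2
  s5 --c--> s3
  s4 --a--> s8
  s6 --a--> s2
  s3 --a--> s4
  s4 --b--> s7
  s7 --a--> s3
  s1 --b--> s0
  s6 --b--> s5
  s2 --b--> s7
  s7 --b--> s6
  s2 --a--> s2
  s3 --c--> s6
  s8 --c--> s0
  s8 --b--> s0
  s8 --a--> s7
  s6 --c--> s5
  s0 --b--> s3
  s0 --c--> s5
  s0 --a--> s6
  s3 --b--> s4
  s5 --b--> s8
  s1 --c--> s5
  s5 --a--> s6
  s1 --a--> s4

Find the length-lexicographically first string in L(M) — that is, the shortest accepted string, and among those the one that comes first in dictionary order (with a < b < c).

aab

A breadth-first search from s0 reaches an accepting state first via the path s0 → s6 → s2 → s7 on input aab.
No string of length < 3 is accepted (BFS exhausts all shorter strings without reaching an accepting state), and aab is the lexicographically least accepting string of length 3.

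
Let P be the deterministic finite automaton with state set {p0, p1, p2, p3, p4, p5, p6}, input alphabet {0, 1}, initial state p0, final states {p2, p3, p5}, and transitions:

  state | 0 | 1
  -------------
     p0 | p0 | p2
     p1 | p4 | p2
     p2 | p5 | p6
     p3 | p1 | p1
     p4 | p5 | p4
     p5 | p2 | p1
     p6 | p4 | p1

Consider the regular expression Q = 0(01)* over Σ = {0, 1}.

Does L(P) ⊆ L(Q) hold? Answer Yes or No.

No

The string 1 is in L(P) but not in L(Q).
So L(P) ⊄ L(Q).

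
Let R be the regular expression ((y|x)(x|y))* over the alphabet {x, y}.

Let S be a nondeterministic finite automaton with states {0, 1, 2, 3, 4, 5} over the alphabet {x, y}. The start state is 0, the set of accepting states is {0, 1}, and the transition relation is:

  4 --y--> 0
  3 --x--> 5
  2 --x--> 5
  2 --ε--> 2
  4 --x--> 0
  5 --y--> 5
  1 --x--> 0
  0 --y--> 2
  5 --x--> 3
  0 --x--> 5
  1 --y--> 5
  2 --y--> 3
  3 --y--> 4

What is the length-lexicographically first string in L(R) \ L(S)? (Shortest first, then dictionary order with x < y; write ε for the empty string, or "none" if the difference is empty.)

The string xx is accepted by R but not by S.
No shorter string lies in the difference, and xx is the lexicographically first length-2 string in L(R) \ L(S).

xx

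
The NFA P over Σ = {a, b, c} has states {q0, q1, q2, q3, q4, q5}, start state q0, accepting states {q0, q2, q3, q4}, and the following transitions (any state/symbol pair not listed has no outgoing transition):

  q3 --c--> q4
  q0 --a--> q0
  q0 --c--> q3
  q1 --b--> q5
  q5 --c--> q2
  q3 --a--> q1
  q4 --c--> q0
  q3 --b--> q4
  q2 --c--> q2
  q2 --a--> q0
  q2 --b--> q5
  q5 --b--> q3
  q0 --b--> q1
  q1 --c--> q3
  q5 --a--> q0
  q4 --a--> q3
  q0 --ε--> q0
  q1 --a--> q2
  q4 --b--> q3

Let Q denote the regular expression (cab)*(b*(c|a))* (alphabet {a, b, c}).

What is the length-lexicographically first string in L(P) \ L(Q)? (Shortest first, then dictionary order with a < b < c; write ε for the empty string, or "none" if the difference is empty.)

cb

The string cb is accepted by P but not by Q.
No shorter string lies in the difference, and cb is the lexicographically first length-2 string in L(P) \ L(Q).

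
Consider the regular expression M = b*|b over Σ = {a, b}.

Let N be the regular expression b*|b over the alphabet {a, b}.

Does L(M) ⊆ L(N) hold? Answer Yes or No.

Converting the expression M to a DFA (subset construction, then merging equivalent states) gives the minimal DFA with states {m0, m1}, start state m0, accepting states {m0} and transitions m0: a→m1, b→m0; m1: a→m1, b→m1.
Converting the expression N to a DFA (subset construction, then merging equivalent states) gives the minimal DFA with states {n0, n1}, start state n0, accepting states {n0} and transitions n0: a→n1, b→n0; n1: a→n1, b→n1.
Exploring the product automaton M × N from the start pair (m0, n0), following both machines on each input symbol, reaches 2 state pairs: (m0, n0), (m1, n1).
M accepts in {m0} and N accepts in {n0}. The reachable pairs whose M-component is accepting are (m0, n0); in each of them the N-component is accepting too, so the product for L(M) \ L(N) (M-component accepting, N-component rejecting) has no reachable accepting pair and the difference is empty.
Hence every string in L(M) is also in L(N).

Yes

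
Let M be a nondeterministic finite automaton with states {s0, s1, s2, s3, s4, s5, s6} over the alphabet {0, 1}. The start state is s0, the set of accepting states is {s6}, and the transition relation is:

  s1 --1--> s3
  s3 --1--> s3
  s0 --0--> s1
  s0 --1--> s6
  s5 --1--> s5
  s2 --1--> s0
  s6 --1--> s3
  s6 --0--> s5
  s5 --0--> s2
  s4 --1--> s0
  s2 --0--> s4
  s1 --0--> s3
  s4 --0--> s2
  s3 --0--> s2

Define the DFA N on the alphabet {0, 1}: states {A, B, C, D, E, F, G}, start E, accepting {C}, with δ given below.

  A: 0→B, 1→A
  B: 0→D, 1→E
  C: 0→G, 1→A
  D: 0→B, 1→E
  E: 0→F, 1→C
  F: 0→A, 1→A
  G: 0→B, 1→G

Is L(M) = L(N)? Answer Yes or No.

Yes

Exploring the product automaton M × N from the start pair (s0, E), following both machines on each input symbol, reaches 7 state pairs: (s0, E), (s1, F), (s6, C), (s3, A), (s5, G), (s2, B), (s4, D).
M accepts in {s6} and N accepts in {C}. In every reachable pair the two components are either both accepting — (s6, C) — or both non-accepting, so no string is accepted by exactly one of the machines: L(M) \ L(N) and L(N) \ L(M) are both empty.
Hence every string is accepted by M iff it is accepted by N, and the two languages coincide.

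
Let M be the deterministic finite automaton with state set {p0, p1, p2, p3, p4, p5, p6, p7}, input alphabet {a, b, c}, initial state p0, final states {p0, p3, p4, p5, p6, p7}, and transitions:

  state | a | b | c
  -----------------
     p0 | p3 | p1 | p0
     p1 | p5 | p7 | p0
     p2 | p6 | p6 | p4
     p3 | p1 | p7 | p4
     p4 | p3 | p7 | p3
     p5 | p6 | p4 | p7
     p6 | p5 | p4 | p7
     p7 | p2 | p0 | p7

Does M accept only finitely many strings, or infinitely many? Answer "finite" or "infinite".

State p0 is reachable from the start and can reach an accepting state, and it lies on the cycle p0 → p0.
Traversing that cycle any number of times yields accepted strings of unbounded length, so the language is infinite.

infinite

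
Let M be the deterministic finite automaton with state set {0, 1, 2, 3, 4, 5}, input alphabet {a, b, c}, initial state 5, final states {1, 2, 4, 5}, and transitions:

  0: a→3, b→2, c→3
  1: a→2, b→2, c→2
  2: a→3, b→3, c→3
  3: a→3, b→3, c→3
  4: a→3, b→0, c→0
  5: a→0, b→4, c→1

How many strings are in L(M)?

The useful subgraph on states {0, 1, 2, 4, 5} is acyclic, so L(M) is finite; the longest accepting path visits 4 useful states, giving maximum string length 3.
Counting accepting paths from 5 by length: 1 of length 0, 2 of length 1, 4 of length 2, 2 of length 3. Total 9.

9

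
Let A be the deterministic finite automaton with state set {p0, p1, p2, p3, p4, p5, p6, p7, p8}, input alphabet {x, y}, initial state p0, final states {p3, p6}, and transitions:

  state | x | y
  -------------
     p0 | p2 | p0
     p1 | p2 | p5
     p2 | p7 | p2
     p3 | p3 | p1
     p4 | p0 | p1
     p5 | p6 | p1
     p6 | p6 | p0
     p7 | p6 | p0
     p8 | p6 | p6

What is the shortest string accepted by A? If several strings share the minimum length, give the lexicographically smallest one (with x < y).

A breadth-first search from p0 reaches an accepting state first via the path p0 → p2 → p7 → p6 on input xxx.
No string of length < 3 is accepted (BFS exhausts all shorter strings without reaching an accepting state), and xxx is the lexicographically least accepting string of length 3.

xxx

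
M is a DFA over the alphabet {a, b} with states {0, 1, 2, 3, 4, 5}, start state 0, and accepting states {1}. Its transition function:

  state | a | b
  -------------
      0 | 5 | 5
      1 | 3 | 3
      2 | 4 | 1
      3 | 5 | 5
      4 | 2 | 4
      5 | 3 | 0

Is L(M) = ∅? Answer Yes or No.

Yes

The states reachable from the start state are {0, 3, 5}.
None of the accepting states {1} is reachable, so no string is accepted and L(M) = ∅.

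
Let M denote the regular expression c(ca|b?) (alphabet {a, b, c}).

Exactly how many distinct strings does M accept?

3

The expression has no Kleene star, so L(M) is finite. Expanding the alternatives gives {c, cb, cca}.
That is 1 of length 1, 1 of length 2, 1 of length 3: 3 strings in all.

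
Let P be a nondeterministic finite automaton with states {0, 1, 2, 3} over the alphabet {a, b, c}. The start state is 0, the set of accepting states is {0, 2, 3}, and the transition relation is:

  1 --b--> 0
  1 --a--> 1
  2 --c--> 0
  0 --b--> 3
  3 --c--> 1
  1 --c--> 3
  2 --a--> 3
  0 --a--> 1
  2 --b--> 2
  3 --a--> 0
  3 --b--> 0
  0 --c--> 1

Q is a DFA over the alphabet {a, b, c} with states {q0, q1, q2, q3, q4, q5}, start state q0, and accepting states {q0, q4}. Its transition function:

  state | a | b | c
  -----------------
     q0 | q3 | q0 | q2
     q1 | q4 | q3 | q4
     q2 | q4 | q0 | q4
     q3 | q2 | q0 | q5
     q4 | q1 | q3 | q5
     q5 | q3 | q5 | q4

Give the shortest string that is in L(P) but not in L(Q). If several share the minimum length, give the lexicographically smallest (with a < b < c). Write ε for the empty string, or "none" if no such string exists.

The string ac is accepted by P but not by Q.
No shorter string lies in the difference, and ac is the lexicographically first length-2 string in L(P) \ L(Q).

ac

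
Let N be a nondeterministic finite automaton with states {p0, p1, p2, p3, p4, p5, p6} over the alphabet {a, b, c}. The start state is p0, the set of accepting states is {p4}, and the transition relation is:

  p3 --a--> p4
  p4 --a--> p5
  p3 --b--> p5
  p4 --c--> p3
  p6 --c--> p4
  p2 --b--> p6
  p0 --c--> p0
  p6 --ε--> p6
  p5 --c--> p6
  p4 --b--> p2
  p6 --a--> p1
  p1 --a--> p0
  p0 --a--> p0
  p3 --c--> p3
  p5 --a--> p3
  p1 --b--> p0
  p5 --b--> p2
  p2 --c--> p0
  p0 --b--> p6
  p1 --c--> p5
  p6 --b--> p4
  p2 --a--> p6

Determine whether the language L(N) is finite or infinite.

State p0 is reachable from the start and can reach an accepting state, and it lies on the cycle p0 → p0.
Traversing that cycle any number of times yields accepted strings of unbounded length, so the language is infinite.

infinite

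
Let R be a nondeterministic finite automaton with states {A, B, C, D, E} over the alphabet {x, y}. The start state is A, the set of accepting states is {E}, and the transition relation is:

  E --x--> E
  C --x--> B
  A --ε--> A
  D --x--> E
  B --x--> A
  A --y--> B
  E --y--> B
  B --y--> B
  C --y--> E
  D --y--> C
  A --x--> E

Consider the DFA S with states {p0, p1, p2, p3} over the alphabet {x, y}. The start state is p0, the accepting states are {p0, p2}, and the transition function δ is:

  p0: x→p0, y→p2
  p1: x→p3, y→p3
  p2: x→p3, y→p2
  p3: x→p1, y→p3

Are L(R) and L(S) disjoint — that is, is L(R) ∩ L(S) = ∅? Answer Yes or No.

No

The string x is accepted by both R and S.
Hence L(R) ∩ L(S) ≠ ∅.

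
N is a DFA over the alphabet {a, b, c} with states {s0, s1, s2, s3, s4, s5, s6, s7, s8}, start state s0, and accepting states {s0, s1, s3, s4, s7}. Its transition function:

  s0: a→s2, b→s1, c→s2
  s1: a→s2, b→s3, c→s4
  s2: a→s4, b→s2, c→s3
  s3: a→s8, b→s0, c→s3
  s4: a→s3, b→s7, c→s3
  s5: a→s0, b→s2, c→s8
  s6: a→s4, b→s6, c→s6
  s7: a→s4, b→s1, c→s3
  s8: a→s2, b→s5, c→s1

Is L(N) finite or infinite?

State s2 is reachable from the start and can reach an accepting state, and it lies on the cycle s2 → s2.
Traversing that cycle any number of times yields accepted strings of unbounded length, so the language is infinite.

infinite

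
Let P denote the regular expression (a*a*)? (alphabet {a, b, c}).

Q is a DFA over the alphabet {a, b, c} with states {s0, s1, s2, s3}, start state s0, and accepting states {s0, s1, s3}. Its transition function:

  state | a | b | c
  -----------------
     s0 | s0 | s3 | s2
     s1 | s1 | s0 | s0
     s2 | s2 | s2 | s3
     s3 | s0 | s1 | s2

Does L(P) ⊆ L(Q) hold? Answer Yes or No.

Yes

Converting the expression P to a DFA (subset construction, then merging equivalent states) gives the minimal DFA with states {p0, p1}, start state p0, accepting states {p0} and transitions p0: a→p0, b→p1, c→p1; p1: a→p1, b→p1, c→p1.
Exploring the product automaton P × Q from the start pair (p0, s0), following both machines on each input symbol, reaches 5 state pairs: (p0, s0), (p1, s3), (p1, s2), (p1, s0), (p1, s1).
P accepts in {p0} and Q accepts in {s0, s1, s3}. The reachable pairs whose P-component is accepting are (p0, s0); in each of them the Q-component is accepting too, so the product for L(P) \ L(Q) (P-component accepting, Q-component rejecting) has no reachable accepting pair and the difference is empty.
Hence every string in L(P) is also in L(Q).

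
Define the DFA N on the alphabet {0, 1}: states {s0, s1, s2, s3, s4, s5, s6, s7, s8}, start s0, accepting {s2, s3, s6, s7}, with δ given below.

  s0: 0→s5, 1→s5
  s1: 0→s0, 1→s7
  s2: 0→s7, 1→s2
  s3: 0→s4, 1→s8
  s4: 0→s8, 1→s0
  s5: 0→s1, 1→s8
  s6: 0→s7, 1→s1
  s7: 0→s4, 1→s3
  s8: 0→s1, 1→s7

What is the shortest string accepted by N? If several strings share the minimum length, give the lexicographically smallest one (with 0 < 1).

A breadth-first search from s0 reaches an accepting state first via the path s0 → s5 → s1 → s7 on input 001.
No string of length < 3 is accepted (BFS exhausts all shorter strings without reaching an accepting state), and 001 is the lexicographically least accepting string of length 3.

001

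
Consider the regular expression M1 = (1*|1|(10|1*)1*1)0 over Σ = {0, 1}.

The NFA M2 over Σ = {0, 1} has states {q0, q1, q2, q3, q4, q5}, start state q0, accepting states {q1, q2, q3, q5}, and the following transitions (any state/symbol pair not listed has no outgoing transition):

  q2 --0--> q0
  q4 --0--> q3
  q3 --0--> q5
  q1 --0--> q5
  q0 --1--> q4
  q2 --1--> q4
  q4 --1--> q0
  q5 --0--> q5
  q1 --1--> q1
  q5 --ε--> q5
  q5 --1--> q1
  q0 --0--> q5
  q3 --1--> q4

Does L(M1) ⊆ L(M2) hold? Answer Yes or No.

Yes

Converting the expression M1 to a DFA (subset construction, then merging equivalent states) gives the minimal DFA with states {r0, r1, r2, r3, r4, r5}, start state r0, accepting states {r1, r4} and transitions r0: 0→r1, 1→r2; r1: 0→r3, 1→r3; r2: 0→r4, 1→r5; r3: 0→r3, 1→r3; r4: 0→r3, 1→r5; r5: 0→r1, 1→r5.
Exploring the product automaton M1 × M2 from the start pair (r0, q0), following both machines on each input symbol, reaches 12 state pairs: (r0, q0), (r1, q5), (r2, q4), (r3, q5), (r3, q1), (r4, q3), (r5, q0), (r5, q4), (r1, q3), (r3, q4), (r3, q3), (r3, q0).
M1 accepts in {r1, r4} and M2 accepts in {q1, q2, q3, q5}. The reachable pairs whose M1-component is accepting are (r1, q5), (r4, q3), (r1, q3); in each of them the M2-component is accepting too, so the product for L(M1) \ L(M2) (M1-component accepting, M2-component rejecting) has no reachable accepting pair and the difference is empty.
Hence every string in L(M1) is also in L(M2).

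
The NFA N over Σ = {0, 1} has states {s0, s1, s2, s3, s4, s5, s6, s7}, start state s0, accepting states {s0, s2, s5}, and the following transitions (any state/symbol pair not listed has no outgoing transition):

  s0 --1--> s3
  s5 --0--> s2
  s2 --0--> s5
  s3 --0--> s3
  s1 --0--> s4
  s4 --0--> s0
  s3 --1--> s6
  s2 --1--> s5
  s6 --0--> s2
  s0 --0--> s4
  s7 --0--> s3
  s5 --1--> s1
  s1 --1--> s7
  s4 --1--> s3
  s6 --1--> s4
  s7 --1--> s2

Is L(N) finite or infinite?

State s3 is reachable from the start and can reach an accepting state, and it lies on the cycle s3 → s3.
Traversing that cycle any number of times yields accepted strings of unbounded length, so the language is infinite.

infinite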